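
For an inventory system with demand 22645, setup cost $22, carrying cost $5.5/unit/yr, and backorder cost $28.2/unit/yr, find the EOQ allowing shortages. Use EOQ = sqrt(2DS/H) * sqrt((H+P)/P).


Formula: EOQ* = sqrt(2DS/H) * sqrt((H+P)/P)
Base EOQ = sqrt(2*22645*22/5.5) = 425.63 units
Correction = sqrt((5.5+28.2)/28.2) = 1.09318
EOQ* = 425.63 * 1.09318 = 465.3 units

465.3 units


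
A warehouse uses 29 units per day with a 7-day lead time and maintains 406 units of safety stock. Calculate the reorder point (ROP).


Formula: ROP = (Daily Demand * Lead Time) + Safety Stock
Demand during lead time = 29 * 7 = 203 units
ROP = 203 + 406 = 609 units

609 units


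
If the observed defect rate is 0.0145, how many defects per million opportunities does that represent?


DPMO = defect_rate * 1000000 = 0.0145 * 1000000

14500


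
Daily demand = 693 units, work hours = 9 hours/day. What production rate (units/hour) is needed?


Formula: Production Rate = Daily Demand / Available Hours
Rate = 693 units/day / 9 hours/day
Rate = 77.0 units/hour

77.0 units/hour


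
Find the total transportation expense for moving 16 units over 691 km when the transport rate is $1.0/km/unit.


TC = dist * cost * units = 691 * 1.0 * 16 = $11056.00

$11056.00


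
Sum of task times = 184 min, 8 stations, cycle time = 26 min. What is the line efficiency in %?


Formula: Efficiency = Sum of Task Times / (N_stations * CT) * 100
Total station capacity = 8 stations * 26 min = 208 min
Efficiency = 184 / 208 * 100 = 88.5%

88.5%


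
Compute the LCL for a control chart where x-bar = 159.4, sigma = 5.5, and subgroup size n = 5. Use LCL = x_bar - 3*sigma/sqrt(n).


LCL = 159.4 - 3 * 5.5 / sqrt(5)

152.02


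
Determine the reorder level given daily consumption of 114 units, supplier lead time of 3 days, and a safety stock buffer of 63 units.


Formula: ROP = (Daily Demand * Lead Time) + Safety Stock
Demand during lead time = 114 * 3 = 342 units
ROP = 342 + 63 = 405 units

405 units


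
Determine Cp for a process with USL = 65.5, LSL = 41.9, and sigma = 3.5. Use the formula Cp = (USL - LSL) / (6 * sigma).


Cp = (65.5 - 41.9) / (6 * 3.5)

1.12


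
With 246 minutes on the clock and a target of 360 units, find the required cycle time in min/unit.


Formula: CT = Available Time / Number of Units
CT = 246 min / 360 units
CT = 0.68 min/unit

0.68 min/unit


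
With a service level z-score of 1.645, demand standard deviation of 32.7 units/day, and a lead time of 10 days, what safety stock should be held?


Formula: SS = z * sigma_d * sqrt(LT)
sqrt(LT) = sqrt(10) = 3.1623
SS = 1.645 * 32.7 * 3.1623
SS = 170.1 units

170.1 units


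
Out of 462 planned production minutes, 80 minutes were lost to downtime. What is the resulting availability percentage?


Formula: Availability = (Planned Time - Downtime) / Planned Time * 100
Uptime = 462 - 80 = 382 min
Availability = 382 / 462 * 100 = 82.7%

82.7%


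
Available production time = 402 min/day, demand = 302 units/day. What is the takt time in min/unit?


Formula: Takt Time = Available Production Time / Customer Demand
Takt = 402 min/day / 302 units/day
Takt = 1.33 min/unit

1.33 min/unit


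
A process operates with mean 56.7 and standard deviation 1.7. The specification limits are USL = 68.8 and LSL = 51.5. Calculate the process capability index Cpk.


Cpu = (68.8 - 56.7) / (3 * 1.7) = 2.37
Cpl = (56.7 - 51.5) / (3 * 1.7) = 1.02
Cpk = min(2.37, 1.02) = 1.02

1.02


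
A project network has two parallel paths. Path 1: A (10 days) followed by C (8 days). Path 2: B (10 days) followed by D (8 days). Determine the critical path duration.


Path 1 = 10 + 8 = 18 days
Path 2 = 10 + 8 = 18 days
Duration = max(18, 18) = 18 days

18 days


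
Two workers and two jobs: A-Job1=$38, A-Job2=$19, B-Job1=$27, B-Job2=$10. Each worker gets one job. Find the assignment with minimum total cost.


Option 1: A->1 + B->2 = $38 + $10 = $48
Option 2: A->2 + B->1 = $19 + $27 = $46
Min cost = min($48, $46) = $46

$46


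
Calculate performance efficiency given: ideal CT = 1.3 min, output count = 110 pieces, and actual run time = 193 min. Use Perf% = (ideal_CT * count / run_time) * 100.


Formula: Performance = (Ideal CT * Total Count) / Run Time * 100
Ideal output time = 1.3 * 110 = 143.0 min
Performance = 143.0 / 193 * 100 = 74.1%

74.1%


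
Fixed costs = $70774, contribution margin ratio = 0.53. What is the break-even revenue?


Formula: BER = Fixed Costs / Contribution Margin Ratio
BER = $70774 / 0.53
BER = $133535.85 (to the nearest cent)

$133535.85


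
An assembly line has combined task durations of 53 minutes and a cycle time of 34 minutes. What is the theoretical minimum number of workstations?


Formula: N_min = ceil(Sum of Task Times / Cycle Time)
N_min = ceil(53 min / 34 min) = ceil(1.5588)
N_min = 2 stations

2


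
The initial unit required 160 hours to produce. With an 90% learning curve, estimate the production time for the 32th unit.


Formula: T_n = T_1 * (learning_rate)^(log2(n)) where learning_rate = rate/100
Doublings = log2(32) = 5
T_n = 160 * 0.9^5
T_n = 160 * 0.5905 = 94.5 hours

94.5 hours


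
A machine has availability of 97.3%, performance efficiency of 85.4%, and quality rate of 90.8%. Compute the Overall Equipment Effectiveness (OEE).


Formula: OEE = Availability * Performance * Quality / 10000
A * P = 97.3% * 85.4% / 100 = 83.09%
OEE = 83.09% * 90.8% / 100 = 75.4%

75.4%


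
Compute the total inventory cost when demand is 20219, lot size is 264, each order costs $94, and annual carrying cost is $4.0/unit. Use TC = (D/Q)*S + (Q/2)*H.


TC = 20219/264 * 94 + 264/2 * 4.0

$7727.19


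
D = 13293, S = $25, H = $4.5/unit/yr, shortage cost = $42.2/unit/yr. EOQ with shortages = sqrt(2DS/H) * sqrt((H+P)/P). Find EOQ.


Formula: EOQ* = sqrt(2DS/H) * sqrt((H+P)/P)
Base EOQ = sqrt(2*13293*25/4.5) = 384.32 units
Correction = sqrt((4.5+42.2)/42.2) = 1.05197
EOQ* = 384.32 * 1.05197 = 404.3 units

404.3 units


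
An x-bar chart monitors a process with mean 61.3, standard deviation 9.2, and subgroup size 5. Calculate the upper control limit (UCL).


UCL = 61.3 + 3 * 9.2 / sqrt(5)

73.64


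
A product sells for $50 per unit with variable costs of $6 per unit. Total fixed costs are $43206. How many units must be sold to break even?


Formula: BEQ = Fixed Costs / (Price - Variable Cost)
Contribution margin = $50 - $6 = $44/unit
BEQ = ceil($43206 / $44/unit) = ceil(981.95) = 982 units

982 units


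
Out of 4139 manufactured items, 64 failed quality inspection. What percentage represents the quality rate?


Formula: Quality Rate = Good Pieces / Total Pieces * 100
Good pieces = 4139 - 64 = 4075
QR = 4075 / 4139 * 100 = 98.5%

98.5%


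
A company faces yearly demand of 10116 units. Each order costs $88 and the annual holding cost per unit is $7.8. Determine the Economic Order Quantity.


Formula: EOQ = sqrt(2 * D * S / H)
Numerator: 2 * 10116 * 88 = 1780416
2DS/H = 1780416 / 7.8 = 228258.5
EOQ = sqrt(228258.5) = 477.8 units

477.8 units


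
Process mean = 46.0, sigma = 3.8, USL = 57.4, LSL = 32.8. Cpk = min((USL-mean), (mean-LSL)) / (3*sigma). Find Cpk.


Cpu = (57.4 - 46.0) / (3 * 3.8) = 1.0
Cpl = (46.0 - 32.8) / (3 * 3.8) = 1.16
Cpk = min(1.0, 1.16) = 1.0

1.0


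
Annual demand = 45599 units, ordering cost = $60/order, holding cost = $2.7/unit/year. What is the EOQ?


Formula: EOQ = sqrt(2 * D * S / H)
Numerator: 2 * 45599 * 60 = 5471880
2DS/H = 5471880 / 2.7 = 2026622.2
EOQ = sqrt(2026622.2) = 1423.6 units

1423.6 units


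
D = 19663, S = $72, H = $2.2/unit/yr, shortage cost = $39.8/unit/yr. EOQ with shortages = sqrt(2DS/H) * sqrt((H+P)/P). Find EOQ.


Formula: EOQ* = sqrt(2DS/H) * sqrt((H+P)/P)
Base EOQ = sqrt(2*19663*72/2.2) = 1134.47 units
Correction = sqrt((2.2+39.8)/39.8) = 1.02727
EOQ* = 1134.47 * 1.02727 = 1165.4 units

1165.4 units


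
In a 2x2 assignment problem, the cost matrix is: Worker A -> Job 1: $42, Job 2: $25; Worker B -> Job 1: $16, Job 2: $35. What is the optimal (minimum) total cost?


Option 1: A->1 + B->2 = $42 + $35 = $77
Option 2: A->2 + B->1 = $25 + $16 = $41
Min cost = min($77, $41) = $41

$41


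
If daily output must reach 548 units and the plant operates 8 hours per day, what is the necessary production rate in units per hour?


Formula: Production Rate = Daily Demand / Available Hours
Rate = 548 units/day / 8 hours/day
Rate = 68.5 units/hour

68.5 units/hour


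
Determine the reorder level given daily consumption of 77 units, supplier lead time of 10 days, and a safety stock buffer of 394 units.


Formula: ROP = (Daily Demand * Lead Time) + Safety Stock
Demand during lead time = 77 * 10 = 770 units
ROP = 770 + 394 = 1164 units

1164 units


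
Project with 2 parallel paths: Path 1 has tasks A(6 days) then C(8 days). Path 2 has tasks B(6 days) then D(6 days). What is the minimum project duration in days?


Path 1 = 6 + 8 = 14 days
Path 2 = 6 + 6 = 12 days
Duration = max(14, 12) = 14 days

14 days


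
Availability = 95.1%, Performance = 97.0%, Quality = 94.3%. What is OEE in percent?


Formula: OEE = Availability * Performance * Quality / 10000
A * P = 95.1% * 97.0% / 100 = 92.25%
OEE = 92.25% * 94.3% / 100 = 87.0%

87.0%


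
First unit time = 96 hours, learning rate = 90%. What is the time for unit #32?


Formula: T_n = T_1 * (learning_rate)^(log2(n)) where learning_rate = rate/100
Doublings = log2(32) = 5
T_n = 96 * 0.9^5
T_n = 96 * 0.5905 = 56.7 hours

56.7 hours


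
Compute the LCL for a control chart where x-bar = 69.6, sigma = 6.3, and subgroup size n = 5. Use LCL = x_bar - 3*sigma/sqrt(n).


LCL = 69.6 - 3 * 6.3 / sqrt(5)

61.15


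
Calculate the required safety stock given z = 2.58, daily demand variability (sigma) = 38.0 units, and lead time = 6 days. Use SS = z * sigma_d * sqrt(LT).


Formula: SS = z * sigma_d * sqrt(LT)
sqrt(LT) = sqrt(6) = 2.4495
SS = 2.58 * 38.0 * 2.4495
SS = 240.1 units

240.1 units


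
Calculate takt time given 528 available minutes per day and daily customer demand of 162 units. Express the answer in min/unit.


Formula: Takt Time = Available Production Time / Customer Demand
Takt = 528 min/day / 162 units/day
Takt = 3.26 min/unit

3.26 min/unit


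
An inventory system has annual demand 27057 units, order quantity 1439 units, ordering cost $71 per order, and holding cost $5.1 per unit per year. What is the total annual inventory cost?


TC = 27057/1439 * 71 + 1439/2 * 5.1

$5004.44


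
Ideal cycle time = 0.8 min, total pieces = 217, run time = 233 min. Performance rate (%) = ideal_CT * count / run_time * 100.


Formula: Performance = (Ideal CT * Total Count) / Run Time * 100
Ideal output time = 0.8 * 217 = 173.6 min
Performance = 173.6 / 233 * 100 = 74.5%

74.5%


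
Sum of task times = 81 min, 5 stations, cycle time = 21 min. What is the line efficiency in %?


Formula: Efficiency = Sum of Task Times / (N_stations * CT) * 100
Total station capacity = 5 stations * 21 min = 105 min
Efficiency = 81 / 105 * 100 = 77.1%

77.1%


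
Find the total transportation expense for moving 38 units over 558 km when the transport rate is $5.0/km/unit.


TC = dist * cost * units = 558 * 5.0 * 38 = $106020.00

$106020.00


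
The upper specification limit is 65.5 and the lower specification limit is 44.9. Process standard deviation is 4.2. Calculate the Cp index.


Cp = (65.5 - 44.9) / (6 * 4.2)

0.82


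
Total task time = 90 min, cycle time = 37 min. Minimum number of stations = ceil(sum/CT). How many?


Formula: N_min = ceil(Sum of Task Times / Cycle Time)
N_min = ceil(90 min / 37 min) = ceil(2.4324)
N_min = 3 stations

3


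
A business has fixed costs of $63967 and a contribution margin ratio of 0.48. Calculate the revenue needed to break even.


Formula: BER = Fixed Costs / Contribution Margin Ratio
BER = $63967 / 0.48
BER = $133264.58 (to the nearest cent)

$133264.58


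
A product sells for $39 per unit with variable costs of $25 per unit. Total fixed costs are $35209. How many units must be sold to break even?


Formula: BEQ = Fixed Costs / (Price - Variable Cost)
Contribution margin = $39 - $25 = $14/unit
BEQ = ceil($35209 / $14/unit) = ceil(2514.93) = 2515 units

2515 units


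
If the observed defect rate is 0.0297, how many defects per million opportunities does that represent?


DPMO = defect_rate * 1000000 = 0.0297 * 1000000

29700


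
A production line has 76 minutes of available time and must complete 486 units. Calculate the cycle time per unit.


Formula: CT = Available Time / Number of Units
CT = 76 min / 486 units
CT = 0.16 min/unit

0.16 min/unit


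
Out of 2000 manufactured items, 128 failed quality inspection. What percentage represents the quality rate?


Formula: Quality Rate = Good Pieces / Total Pieces * 100
Good pieces = 2000 - 128 = 1872
QR = 1872 / 2000 * 100 = 93.6%

93.6%


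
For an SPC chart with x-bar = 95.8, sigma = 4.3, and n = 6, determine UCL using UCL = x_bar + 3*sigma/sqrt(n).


UCL = 95.8 + 3 * 4.3 / sqrt(6)

101.07


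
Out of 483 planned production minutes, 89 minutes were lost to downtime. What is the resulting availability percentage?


Formula: Availability = (Planned Time - Downtime) / Planned Time * 100
Uptime = 483 - 89 = 394 min
Availability = 394 / 483 * 100 = 81.6%

81.6%


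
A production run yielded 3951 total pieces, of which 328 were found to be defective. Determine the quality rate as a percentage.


Formula: Quality Rate = Good Pieces / Total Pieces * 100
Good pieces = 3951 - 328 = 3623
QR = 3623 / 3951 * 100 = 91.7%

91.7%


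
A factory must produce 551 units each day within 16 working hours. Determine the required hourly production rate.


Formula: Production Rate = Daily Demand / Available Hours
Rate = 551 units/day / 16 hours/day
Rate = 34.4 units/hour

34.4 units/hour


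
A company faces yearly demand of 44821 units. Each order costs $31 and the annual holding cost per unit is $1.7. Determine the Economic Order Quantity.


Formula: EOQ = sqrt(2 * D * S / H)
Numerator: 2 * 44821 * 31 = 2778902
2DS/H = 2778902 / 1.7 = 1634648.2
EOQ = sqrt(1634648.2) = 1278.5 units

1278.5 units


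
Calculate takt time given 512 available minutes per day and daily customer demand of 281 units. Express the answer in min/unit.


Formula: Takt Time = Available Production Time / Customer Demand
Takt = 512 min/day / 281 units/day
Takt = 1.82 min/unit

1.82 min/unit


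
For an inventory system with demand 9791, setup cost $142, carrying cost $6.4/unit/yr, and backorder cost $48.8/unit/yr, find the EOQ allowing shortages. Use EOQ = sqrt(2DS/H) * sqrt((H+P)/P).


Formula: EOQ* = sqrt(2DS/H) * sqrt((H+P)/P)
Base EOQ = sqrt(2*9791*142/6.4) = 659.15 units
Correction = sqrt((6.4+48.8)/48.8) = 1.06355
EOQ* = 659.15 * 1.06355 = 701.0 units

701.0 units


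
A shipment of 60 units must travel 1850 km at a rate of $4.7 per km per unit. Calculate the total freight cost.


TC = dist * cost * units = 1850 * 4.7 * 60 = $521700.00

$521700.00


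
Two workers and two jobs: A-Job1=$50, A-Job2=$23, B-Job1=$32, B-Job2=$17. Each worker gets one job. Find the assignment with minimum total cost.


Option 1: A->1 + B->2 = $50 + $17 = $67
Option 2: A->2 + B->1 = $23 + $32 = $55
Min cost = min($67, $55) = $55

$55


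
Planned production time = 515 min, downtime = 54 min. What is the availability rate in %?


Formula: Availability = (Planned Time - Downtime) / Planned Time * 100
Uptime = 515 - 54 = 461 min
Availability = 461 / 515 * 100 = 89.5%

89.5%


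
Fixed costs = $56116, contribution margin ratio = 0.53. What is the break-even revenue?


Formula: BER = Fixed Costs / Contribution Margin Ratio
BER = $56116 / 0.53
BER = $105879.25 (to the nearest cent)

$105879.25


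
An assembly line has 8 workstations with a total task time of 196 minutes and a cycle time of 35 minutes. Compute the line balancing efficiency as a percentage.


Formula: Efficiency = Sum of Task Times / (N_stations * CT) * 100
Total station capacity = 8 stations * 35 min = 280 min
Efficiency = 196 / 280 * 100 = 70.0%

70.0%


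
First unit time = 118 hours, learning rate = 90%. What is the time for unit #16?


Formula: T_n = T_1 * (learning_rate)^(log2(n)) where learning_rate = rate/100
Doublings = log2(16) = 4
T_n = 118 * 0.9^4
T_n = 118 * 0.6561 = 77.4 hours

77.4 hours


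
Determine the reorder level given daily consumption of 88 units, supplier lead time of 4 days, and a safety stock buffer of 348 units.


Formula: ROP = (Daily Demand * Lead Time) + Safety Stock
Demand during lead time = 88 * 4 = 352 units
ROP = 352 + 348 = 700 units

700 units


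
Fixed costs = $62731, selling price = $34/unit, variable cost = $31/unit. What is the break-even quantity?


Formula: BEQ = Fixed Costs / (Price - Variable Cost)
Contribution margin = $34 - $31 = $3/unit
BEQ = ceil($62731 / $3/unit) = ceil(20910.33) = 20911 units

20911 units


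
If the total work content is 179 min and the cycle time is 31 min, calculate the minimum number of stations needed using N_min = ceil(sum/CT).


Formula: N_min = ceil(Sum of Task Times / Cycle Time)
N_min = ceil(179 min / 31 min) = ceil(5.7742)
N_min = 6 stations

6


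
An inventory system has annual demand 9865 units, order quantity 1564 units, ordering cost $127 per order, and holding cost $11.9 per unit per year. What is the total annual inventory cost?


TC = 9865/1564 * 127 + 1564/2 * 11.9

$10106.86


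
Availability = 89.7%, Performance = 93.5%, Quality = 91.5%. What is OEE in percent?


Formula: OEE = Availability * Performance * Quality / 10000
A * P = 89.7% * 93.5% / 100 = 83.87%
OEE = 83.87% * 91.5% / 100 = 76.7%

76.7%


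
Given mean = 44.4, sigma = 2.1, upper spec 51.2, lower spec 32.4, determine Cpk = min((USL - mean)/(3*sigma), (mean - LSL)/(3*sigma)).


Cpu = (51.2 - 44.4) / (3 * 2.1) = 1.08
Cpl = (44.4 - 32.4) / (3 * 2.1) = 1.9
Cpk = min(1.08, 1.9) = 1.08

1.08


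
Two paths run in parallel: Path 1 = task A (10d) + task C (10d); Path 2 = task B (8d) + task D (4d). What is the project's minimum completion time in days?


Path 1 = 10 + 10 = 20 days
Path 2 = 8 + 4 = 12 days
Duration = max(20, 12) = 20 days

20 days


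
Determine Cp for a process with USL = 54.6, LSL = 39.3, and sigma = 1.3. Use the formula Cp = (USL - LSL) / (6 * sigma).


Cp = (54.6 - 39.3) / (6 * 1.3)

1.96


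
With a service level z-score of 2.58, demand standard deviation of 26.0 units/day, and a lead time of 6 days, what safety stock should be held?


Formula: SS = z * sigma_d * sqrt(LT)
sqrt(LT) = sqrt(6) = 2.4495
SS = 2.58 * 26.0 * 2.4495
SS = 164.3 units

164.3 units


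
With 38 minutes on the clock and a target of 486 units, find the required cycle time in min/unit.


Formula: CT = Available Time / Number of Units
CT = 38 min / 486 units
CT = 0.08 min/unit

0.08 min/unit


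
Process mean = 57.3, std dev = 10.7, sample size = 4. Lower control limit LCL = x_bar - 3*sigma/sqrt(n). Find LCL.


LCL = 57.3 - 3 * 10.7 / sqrt(4)

41.25


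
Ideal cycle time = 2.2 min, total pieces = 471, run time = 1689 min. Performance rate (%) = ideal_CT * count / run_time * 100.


Formula: Performance = (Ideal CT * Total Count) / Run Time * 100
Ideal output time = 2.2 * 471 = 1036.2 min
Performance = 1036.2 / 1689 * 100 = 61.3%

61.3%


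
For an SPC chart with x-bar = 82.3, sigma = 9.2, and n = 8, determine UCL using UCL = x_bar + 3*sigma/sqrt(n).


UCL = 82.3 + 3 * 9.2 / sqrt(8)

92.06


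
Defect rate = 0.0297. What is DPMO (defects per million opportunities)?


DPMO = defect_rate * 1000000 = 0.0297 * 1000000

29700


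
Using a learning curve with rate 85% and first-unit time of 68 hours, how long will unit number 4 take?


Formula: T_n = T_1 * (learning_rate)^(log2(n)) where learning_rate = rate/100
Doublings = log2(4) = 2
T_n = 68 * 0.85^2
T_n = 68 * 0.7225 = 49.1 hours

49.1 hours


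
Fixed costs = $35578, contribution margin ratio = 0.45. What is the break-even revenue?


Formula: BER = Fixed Costs / Contribution Margin Ratio
BER = $35578 / 0.45
BER = $79062.22 (to the nearest cent)

$79062.22


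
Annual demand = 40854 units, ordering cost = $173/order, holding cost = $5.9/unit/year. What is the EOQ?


Formula: EOQ = sqrt(2 * D * S / H)
Numerator: 2 * 40854 * 173 = 14135484
2DS/H = 14135484 / 5.9 = 2395844.7
EOQ = sqrt(2395844.7) = 1547.9 units

1547.9 units


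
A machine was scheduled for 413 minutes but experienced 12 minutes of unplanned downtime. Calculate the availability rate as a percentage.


Formula: Availability = (Planned Time - Downtime) / Planned Time * 100
Uptime = 413 - 12 = 401 min
Availability = 401 / 413 * 100 = 97.1%

97.1%


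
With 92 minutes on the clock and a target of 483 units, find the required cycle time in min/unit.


Formula: CT = Available Time / Number of Units
CT = 92 min / 483 units
CT = 0.19 min/unit

0.19 min/unit


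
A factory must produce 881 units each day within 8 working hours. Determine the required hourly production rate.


Formula: Production Rate = Daily Demand / Available Hours
Rate = 881 units/day / 8 hours/day
Rate = 110.1 units/hour

110.1 units/hour


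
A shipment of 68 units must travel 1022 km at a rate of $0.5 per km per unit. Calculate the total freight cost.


TC = dist * cost * units = 1022 * 0.5 * 68 = $34748.00

$34748.00


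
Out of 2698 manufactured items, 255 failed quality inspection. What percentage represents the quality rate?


Formula: Quality Rate = Good Pieces / Total Pieces * 100
Good pieces = 2698 - 255 = 2443
QR = 2443 / 2698 * 100 = 90.5%

90.5%


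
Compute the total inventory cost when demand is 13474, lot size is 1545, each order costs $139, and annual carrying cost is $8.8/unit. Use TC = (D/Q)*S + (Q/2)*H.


TC = 13474/1545 * 139 + 1545/2 * 8.8

$8010.22


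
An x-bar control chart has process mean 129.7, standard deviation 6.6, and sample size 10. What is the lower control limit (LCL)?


LCL = 129.7 - 3 * 6.6 / sqrt(10)

123.44


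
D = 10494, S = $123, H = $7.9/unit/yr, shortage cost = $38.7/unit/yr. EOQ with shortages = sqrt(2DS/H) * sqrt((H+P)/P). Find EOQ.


Formula: EOQ* = sqrt(2DS/H) * sqrt((H+P)/P)
Base EOQ = sqrt(2*10494*123/7.9) = 571.64 units
Correction = sqrt((7.9+38.7)/38.7) = 1.09733
EOQ* = 571.64 * 1.09733 = 627.3 units

627.3 units


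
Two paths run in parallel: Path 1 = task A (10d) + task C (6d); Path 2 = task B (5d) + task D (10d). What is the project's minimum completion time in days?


Path 1 = 10 + 6 = 16 days
Path 2 = 5 + 10 = 15 days
Duration = max(16, 15) = 16 days

16 days


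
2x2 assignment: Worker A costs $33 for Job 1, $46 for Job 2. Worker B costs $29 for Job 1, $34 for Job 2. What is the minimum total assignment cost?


Option 1: A->1 + B->2 = $33 + $34 = $67
Option 2: A->2 + B->1 = $46 + $29 = $75
Min cost = min($67, $75) = $67

$67


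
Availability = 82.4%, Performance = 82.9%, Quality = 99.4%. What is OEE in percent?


Formula: OEE = Availability * Performance * Quality / 10000
A * P = 82.4% * 82.9% / 100 = 68.31%
OEE = 68.31% * 99.4% / 100 = 67.9%

67.9%


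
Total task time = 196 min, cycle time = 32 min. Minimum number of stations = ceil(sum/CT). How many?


Formula: N_min = ceil(Sum of Task Times / Cycle Time)
N_min = ceil(196 min / 32 min) = ceil(6.125)
N_min = 7 stations

7


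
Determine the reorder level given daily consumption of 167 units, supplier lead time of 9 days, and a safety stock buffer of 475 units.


Formula: ROP = (Daily Demand * Lead Time) + Safety Stock
Demand during lead time = 167 * 9 = 1503 units
ROP = 1503 + 475 = 1978 units

1978 units


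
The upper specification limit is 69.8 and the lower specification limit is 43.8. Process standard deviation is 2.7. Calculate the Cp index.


Cp = (69.8 - 43.8) / (6 * 2.7)

1.6


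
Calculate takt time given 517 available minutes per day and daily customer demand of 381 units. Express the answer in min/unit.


Formula: Takt Time = Available Production Time / Customer Demand
Takt = 517 min/day / 381 units/day
Takt = 1.36 min/unit

1.36 min/unit


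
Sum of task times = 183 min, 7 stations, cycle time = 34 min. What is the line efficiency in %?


Formula: Efficiency = Sum of Task Times / (N_stations * CT) * 100
Total station capacity = 7 stations * 34 min = 238 min
Efficiency = 183 / 238 * 100 = 76.9%

76.9%


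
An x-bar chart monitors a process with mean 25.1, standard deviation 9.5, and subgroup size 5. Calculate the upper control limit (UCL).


UCL = 25.1 + 3 * 9.5 / sqrt(5)

37.85


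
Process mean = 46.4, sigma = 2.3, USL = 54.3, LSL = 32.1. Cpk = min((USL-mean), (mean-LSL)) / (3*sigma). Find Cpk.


Cpu = (54.3 - 46.4) / (3 * 2.3) = 1.14
Cpl = (46.4 - 32.1) / (3 * 2.3) = 2.07
Cpk = min(1.14, 2.07) = 1.14

1.14


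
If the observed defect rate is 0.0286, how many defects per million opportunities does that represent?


DPMO = defect_rate * 1000000 = 0.0286 * 1000000

28600


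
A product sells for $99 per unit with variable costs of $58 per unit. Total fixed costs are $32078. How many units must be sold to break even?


Formula: BEQ = Fixed Costs / (Price - Variable Cost)
Contribution margin = $99 - $58 = $41/unit
BEQ = ceil($32078 / $41/unit) = ceil(782.39) = 783 units

783 units


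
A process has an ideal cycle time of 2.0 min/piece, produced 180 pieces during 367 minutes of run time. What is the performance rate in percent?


Formula: Performance = (Ideal CT * Total Count) / Run Time * 100
Ideal output time = 2.0 * 180 = 360.0 min
Performance = 360.0 / 367 * 100 = 98.1%

98.1%


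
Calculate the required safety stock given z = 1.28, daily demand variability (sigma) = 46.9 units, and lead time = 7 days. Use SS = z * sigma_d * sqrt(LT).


Formula: SS = z * sigma_d * sqrt(LT)
sqrt(LT) = sqrt(7) = 2.6458
SS = 1.28 * 46.9 * 2.6458
SS = 158.8 units

158.8 units


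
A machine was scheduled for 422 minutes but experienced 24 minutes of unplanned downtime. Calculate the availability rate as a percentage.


Formula: Availability = (Planned Time - Downtime) / Planned Time * 100
Uptime = 422 - 24 = 398 min
Availability = 398 / 422 * 100 = 94.3%

94.3%


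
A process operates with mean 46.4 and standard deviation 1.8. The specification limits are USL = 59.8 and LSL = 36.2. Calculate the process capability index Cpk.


Cpu = (59.8 - 46.4) / (3 * 1.8) = 2.48
Cpl = (46.4 - 36.2) / (3 * 1.8) = 1.89
Cpk = min(2.48, 1.89) = 1.89

1.89


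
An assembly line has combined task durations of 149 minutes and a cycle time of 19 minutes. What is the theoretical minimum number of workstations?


Formula: N_min = ceil(Sum of Task Times / Cycle Time)
N_min = ceil(149 min / 19 min) = ceil(7.8421)
N_min = 8 stations

8


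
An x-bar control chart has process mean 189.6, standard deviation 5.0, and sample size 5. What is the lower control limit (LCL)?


LCL = 189.6 - 3 * 5.0 / sqrt(5)

182.89


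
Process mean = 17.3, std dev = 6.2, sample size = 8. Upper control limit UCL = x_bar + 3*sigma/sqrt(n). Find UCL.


UCL = 17.3 + 3 * 6.2 / sqrt(8)

23.88


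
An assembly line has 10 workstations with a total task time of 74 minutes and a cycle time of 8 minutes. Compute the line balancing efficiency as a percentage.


Formula: Efficiency = Sum of Task Times / (N_stations * CT) * 100
Total station capacity = 10 stations * 8 min = 80 min
Efficiency = 74 / 80 * 100 = 92.5%

92.5%


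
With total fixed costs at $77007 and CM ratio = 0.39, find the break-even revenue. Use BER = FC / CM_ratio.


Formula: BER = Fixed Costs / Contribution Margin Ratio
BER = $77007 / 0.39
BER = $197453.85 (to the nearest cent)

$197453.85


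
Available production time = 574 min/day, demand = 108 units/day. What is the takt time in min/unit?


Formula: Takt Time = Available Production Time / Customer Demand
Takt = 574 min/day / 108 units/day
Takt = 5.31 min/unit

5.31 min/unit


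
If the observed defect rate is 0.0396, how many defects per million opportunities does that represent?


DPMO = defect_rate * 1000000 = 0.0396 * 1000000

39600


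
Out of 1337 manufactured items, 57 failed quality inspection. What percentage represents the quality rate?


Formula: Quality Rate = Good Pieces / Total Pieces * 100
Good pieces = 1337 - 57 = 1280
QR = 1280 / 1337 * 100 = 95.7%

95.7%


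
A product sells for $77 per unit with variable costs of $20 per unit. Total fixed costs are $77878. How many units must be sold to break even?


Formula: BEQ = Fixed Costs / (Price - Variable Cost)
Contribution margin = $77 - $20 = $57/unit
BEQ = ceil($77878 / $57/unit) = ceil(1366.28) = 1367 units

1367 units


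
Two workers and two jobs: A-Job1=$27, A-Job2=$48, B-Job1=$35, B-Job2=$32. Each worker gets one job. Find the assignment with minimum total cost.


Option 1: A->1 + B->2 = $27 + $32 = $59
Option 2: A->2 + B->1 = $48 + $35 = $83
Min cost = min($59, $83) = $59

$59


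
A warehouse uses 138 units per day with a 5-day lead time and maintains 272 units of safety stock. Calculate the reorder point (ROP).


Formula: ROP = (Daily Demand * Lead Time) + Safety Stock
Demand during lead time = 138 * 5 = 690 units
ROP = 690 + 272 = 962 units

962 units


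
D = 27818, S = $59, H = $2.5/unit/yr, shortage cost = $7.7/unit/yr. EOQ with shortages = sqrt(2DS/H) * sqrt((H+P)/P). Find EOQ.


Formula: EOQ* = sqrt(2DS/H) * sqrt((H+P)/P)
Base EOQ = sqrt(2*27818*59/2.5) = 1145.87 units
Correction = sqrt((2.5+7.7)/7.7) = 1.15095
EOQ* = 1145.87 * 1.15095 = 1318.8 units

1318.8 units


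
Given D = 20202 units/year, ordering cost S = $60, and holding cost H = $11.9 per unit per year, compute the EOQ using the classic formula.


Formula: EOQ = sqrt(2 * D * S / H)
Numerator: 2 * 20202 * 60 = 2424240
2DS/H = 2424240 / 11.9 = 203717.6
EOQ = sqrt(203717.6) = 451.4 units

451.4 units


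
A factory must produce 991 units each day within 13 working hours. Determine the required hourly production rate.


Formula: Production Rate = Daily Demand / Available Hours
Rate = 991 units/day / 13 hours/day
Rate = 76.2 units/hour

76.2 units/hour


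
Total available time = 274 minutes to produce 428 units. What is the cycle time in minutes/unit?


Formula: CT = Available Time / Number of Units
CT = 274 min / 428 units
CT = 0.64 min/unit

0.64 min/unit


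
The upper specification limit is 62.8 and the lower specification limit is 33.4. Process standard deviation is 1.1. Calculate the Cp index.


Cp = (62.8 - 33.4) / (6 * 1.1)

4.45


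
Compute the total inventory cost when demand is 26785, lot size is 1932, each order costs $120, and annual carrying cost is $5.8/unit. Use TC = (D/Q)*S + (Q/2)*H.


TC = 26785/1932 * 120 + 1932/2 * 5.8

$7266.46


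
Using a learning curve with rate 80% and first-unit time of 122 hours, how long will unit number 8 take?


Formula: T_n = T_1 * (learning_rate)^(log2(n)) where learning_rate = rate/100
Doublings = log2(8) = 3
T_n = 122 * 0.8^3
T_n = 122 * 0.512 = 62.5 hours

62.5 hours


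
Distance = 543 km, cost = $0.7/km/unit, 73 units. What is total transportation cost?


TC = dist * cost * units = 543 * 0.7 * 73 = $27747.30

$27747.30


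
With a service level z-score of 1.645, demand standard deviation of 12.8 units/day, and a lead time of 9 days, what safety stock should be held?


Formula: SS = z * sigma_d * sqrt(LT)
sqrt(LT) = sqrt(9) = 3.0
SS = 1.645 * 12.8 * 3.0
SS = 63.2 units

63.2 units


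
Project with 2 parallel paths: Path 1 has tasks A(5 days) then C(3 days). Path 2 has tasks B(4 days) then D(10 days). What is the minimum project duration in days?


Path 1 = 5 + 3 = 8 days
Path 2 = 4 + 10 = 14 days
Duration = max(8, 14) = 14 days

14 days


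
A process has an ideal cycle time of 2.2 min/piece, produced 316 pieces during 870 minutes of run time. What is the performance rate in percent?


Formula: Performance = (Ideal CT * Total Count) / Run Time * 100
Ideal output time = 2.2 * 316 = 695.2 min
Performance = 695.2 / 870 * 100 = 79.9%

79.9%


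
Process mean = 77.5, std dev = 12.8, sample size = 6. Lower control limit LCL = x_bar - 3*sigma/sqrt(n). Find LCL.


LCL = 77.5 - 3 * 12.8 / sqrt(6)

61.82


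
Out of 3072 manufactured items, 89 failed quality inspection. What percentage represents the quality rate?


Formula: Quality Rate = Good Pieces / Total Pieces * 100
Good pieces = 3072 - 89 = 2983
QR = 2983 / 3072 * 100 = 97.1%

97.1%


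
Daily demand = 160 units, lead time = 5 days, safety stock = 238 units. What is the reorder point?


Formula: ROP = (Daily Demand * Lead Time) + Safety Stock
Demand during lead time = 160 * 5 = 800 units
ROP = 800 + 238 = 1038 units

1038 units


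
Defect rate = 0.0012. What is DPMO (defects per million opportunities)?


DPMO = defect_rate * 1000000 = 0.0012 * 1000000

1200


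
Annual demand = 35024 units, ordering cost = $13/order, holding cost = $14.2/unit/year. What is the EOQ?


Formula: EOQ = sqrt(2 * D * S / H)
Numerator: 2 * 35024 * 13 = 910624
2DS/H = 910624 / 14.2 = 64128.5
EOQ = sqrt(64128.5) = 253.2 units

253.2 units


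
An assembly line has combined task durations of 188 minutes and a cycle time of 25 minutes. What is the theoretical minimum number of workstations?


Formula: N_min = ceil(Sum of Task Times / Cycle Time)
N_min = ceil(188 min / 25 min) = ceil(7.52)
N_min = 8 stations

8


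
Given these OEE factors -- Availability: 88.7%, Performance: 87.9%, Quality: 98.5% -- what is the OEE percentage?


Formula: OEE = Availability * Performance * Quality / 10000
A * P = 88.7% * 87.9% / 100 = 77.97%
OEE = 77.97% * 98.5% / 100 = 76.8%

76.8%


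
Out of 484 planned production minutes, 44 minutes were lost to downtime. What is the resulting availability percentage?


Formula: Availability = (Planned Time - Downtime) / Planned Time * 100
Uptime = 484 - 44 = 440 min
Availability = 440 / 484 * 100 = 90.9%

90.9%


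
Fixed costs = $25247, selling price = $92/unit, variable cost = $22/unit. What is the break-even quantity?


Formula: BEQ = Fixed Costs / (Price - Variable Cost)
Contribution margin = $92 - $22 = $70/unit
BEQ = ceil($25247 / $70/unit) = ceil(360.67) = 361 units

361 units


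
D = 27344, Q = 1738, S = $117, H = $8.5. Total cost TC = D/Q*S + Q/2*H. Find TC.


TC = 27344/1738 * 117 + 1738/2 * 8.5

$9227.26


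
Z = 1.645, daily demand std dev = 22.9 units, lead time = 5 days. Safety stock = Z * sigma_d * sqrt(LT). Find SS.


Formula: SS = z * sigma_d * sqrt(LT)
sqrt(LT) = sqrt(5) = 2.2361
SS = 1.645 * 22.9 * 2.2361
SS = 84.2 units

84.2 units


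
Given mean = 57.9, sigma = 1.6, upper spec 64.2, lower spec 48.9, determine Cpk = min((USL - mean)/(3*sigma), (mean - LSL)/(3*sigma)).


Cpu = (64.2 - 57.9) / (3 * 1.6) = 1.31
Cpl = (57.9 - 48.9) / (3 * 1.6) = 1.88
Cpk = min(1.31, 1.88) = 1.31

1.31


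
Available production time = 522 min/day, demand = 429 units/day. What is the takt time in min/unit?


Formula: Takt Time = Available Production Time / Customer Demand
Takt = 522 min/day / 429 units/day
Takt = 1.22 min/unit

1.22 min/unit


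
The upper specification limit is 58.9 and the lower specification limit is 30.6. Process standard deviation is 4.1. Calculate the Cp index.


Cp = (58.9 - 30.6) / (6 * 4.1)

1.15


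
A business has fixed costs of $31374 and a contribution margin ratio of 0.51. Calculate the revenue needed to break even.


Formula: BER = Fixed Costs / Contribution Margin Ratio
BER = $31374 / 0.51
BER = $61517.65 (to the nearest cent)

$61517.65


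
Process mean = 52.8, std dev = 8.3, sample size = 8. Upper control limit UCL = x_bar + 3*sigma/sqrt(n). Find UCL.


UCL = 52.8 + 3 * 8.3 / sqrt(8)

61.6


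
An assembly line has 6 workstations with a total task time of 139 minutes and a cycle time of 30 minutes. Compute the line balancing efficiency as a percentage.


Formula: Efficiency = Sum of Task Times / (N_stations * CT) * 100
Total station capacity = 6 stations * 30 min = 180 min
Efficiency = 139 / 180 * 100 = 77.2%

77.2%


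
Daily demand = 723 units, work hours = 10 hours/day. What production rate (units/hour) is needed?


Formula: Production Rate = Daily Demand / Available Hours
Rate = 723 units/day / 10 hours/day
Rate = 72.3 units/hour

72.3 units/hour


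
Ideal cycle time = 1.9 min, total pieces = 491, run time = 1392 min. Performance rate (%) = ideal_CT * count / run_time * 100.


Formula: Performance = (Ideal CT * Total Count) / Run Time * 100
Ideal output time = 1.9 * 491 = 932.9 min
Performance = 932.9 / 1392 * 100 = 67.0%

67.0%


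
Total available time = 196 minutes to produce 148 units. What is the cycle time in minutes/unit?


Formula: CT = Available Time / Number of Units
CT = 196 min / 148 units
CT = 1.32 min/unit

1.32 min/unit


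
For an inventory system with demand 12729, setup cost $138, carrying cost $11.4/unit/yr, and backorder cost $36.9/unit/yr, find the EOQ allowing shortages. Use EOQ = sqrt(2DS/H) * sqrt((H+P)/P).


Formula: EOQ* = sqrt(2DS/H) * sqrt((H+P)/P)
Base EOQ = sqrt(2*12729*138/11.4) = 555.14 units
Correction = sqrt((11.4+36.9)/36.9) = 1.14409
EOQ* = 555.14 * 1.14409 = 635.1 units

635.1 units


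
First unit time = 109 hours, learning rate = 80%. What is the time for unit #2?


Formula: T_n = T_1 * (learning_rate)^(log2(n)) where learning_rate = rate/100
Doublings = log2(2) = 1
T_n = 109 * 0.8^1
T_n = 109 * 0.8 = 87.2 hours

87.2 hours


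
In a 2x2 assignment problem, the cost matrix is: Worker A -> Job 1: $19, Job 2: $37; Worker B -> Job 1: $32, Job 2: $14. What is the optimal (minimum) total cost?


Option 1: A->1 + B->2 = $19 + $14 = $33
Option 2: A->2 + B->1 = $37 + $32 = $69
Min cost = min($33, $69) = $33

$33


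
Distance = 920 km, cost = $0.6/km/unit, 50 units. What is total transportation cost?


TC = dist * cost * units = 920 * 0.6 * 50 = $27600.00

$27600.00


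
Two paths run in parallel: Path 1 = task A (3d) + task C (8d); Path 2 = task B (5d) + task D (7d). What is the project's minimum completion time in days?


Path 1 = 3 + 8 = 11 days
Path 2 = 5 + 7 = 12 days
Duration = max(11, 12) = 12 days

12 days


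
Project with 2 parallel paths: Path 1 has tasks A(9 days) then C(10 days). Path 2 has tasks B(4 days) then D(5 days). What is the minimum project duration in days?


Path 1 = 9 + 10 = 19 days
Path 2 = 4 + 5 = 9 days
Duration = max(19, 9) = 19 days

19 days


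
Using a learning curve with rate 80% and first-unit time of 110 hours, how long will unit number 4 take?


Formula: T_n = T_1 * (learning_rate)^(log2(n)) where learning_rate = rate/100
Doublings = log2(4) = 2
T_n = 110 * 0.8^2
T_n = 110 * 0.64 = 70.4 hours

70.4 hours


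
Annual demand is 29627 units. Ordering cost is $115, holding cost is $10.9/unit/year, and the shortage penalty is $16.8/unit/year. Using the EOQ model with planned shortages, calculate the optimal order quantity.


Formula: EOQ* = sqrt(2DS/H) * sqrt((H+P)/P)
Base EOQ = sqrt(2*29627*115/10.9) = 790.67 units
Correction = sqrt((10.9+16.8)/16.8) = 1.28406
EOQ* = 790.67 * 1.28406 = 1015.3 units

1015.3 units


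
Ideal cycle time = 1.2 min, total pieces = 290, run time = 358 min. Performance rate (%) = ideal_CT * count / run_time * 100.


Formula: Performance = (Ideal CT * Total Count) / Run Time * 100
Ideal output time = 1.2 * 290 = 348.0 min
Performance = 348.0 / 358 * 100 = 97.2%

97.2%


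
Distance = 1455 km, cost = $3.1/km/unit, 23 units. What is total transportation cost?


TC = dist * cost * units = 1455 * 3.1 * 23 = $103741.50

$103741.50


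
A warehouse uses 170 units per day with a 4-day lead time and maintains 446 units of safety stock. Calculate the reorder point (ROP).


Formula: ROP = (Daily Demand * Lead Time) + Safety Stock
Demand during lead time = 170 * 4 = 680 units
ROP = 680 + 446 = 1126 units

1126 units
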